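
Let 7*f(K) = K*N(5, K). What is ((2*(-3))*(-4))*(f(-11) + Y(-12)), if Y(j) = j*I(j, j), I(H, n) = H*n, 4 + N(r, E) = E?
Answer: -286344/7 ≈ -40906.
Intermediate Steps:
N(r, E) = -4 + E
f(K) = K*(-4 + K)/7 (f(K) = (K*(-4 + K))/7 = K*(-4 + K)/7)
Y(j) = j³ (Y(j) = j*(j*j) = j*j² = j³)
((2*(-3))*(-4))*(f(-11) + Y(-12)) = ((2*(-3))*(-4))*((⅐)*(-11)*(-4 - 11) + (-12)³) = (-6*(-4))*((⅐)*(-11)*(-15) - 1728) = 24*(165/7 - 1728) = 24*(-11931/7) = -286344/7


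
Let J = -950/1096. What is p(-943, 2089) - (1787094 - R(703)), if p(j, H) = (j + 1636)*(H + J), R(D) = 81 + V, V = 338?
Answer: -186100079/548 ≈ -3.3960e+5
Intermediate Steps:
J = -475/548 (J = -950*1/1096 = -475/548 ≈ -0.86679)
R(D) = 419 (R(D) = 81 + 338 = 419)
p(j, H) = (1636 + j)*(-475/548 + H) (p(j, H) = (j + 1636)*(H - 475/548) = (1636 + j)*(-475/548 + H))
p(-943, 2089) - (1787094 - R(703)) = (-194275/137 + 1636*2089 - 475/548*(-943) + 2089*(-943)) - (1787094 - 1*419) = (-194275/137 + 3417604 + 447925/548 - 1969927) - (1787094 - 419) = 792997821/548 - 1*1786675 = 792997821/548 - 1786675 = -186100079/548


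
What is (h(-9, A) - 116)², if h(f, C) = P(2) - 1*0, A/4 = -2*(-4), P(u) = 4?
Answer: 12544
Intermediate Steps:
A = 32 (A = 4*(-2*(-4)) = 4*8 = 32)
h(f, C) = 4 (h(f, C) = 4 - 1*0 = 4 + 0 = 4)
(h(-9, A) - 116)² = (4 - 116)² = (-112)² = 12544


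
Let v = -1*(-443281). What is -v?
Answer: -443281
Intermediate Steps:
v = 443281
-v = -1*443281 = -443281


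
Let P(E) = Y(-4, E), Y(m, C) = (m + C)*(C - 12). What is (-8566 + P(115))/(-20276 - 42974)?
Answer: -2867/63250 ≈ -0.045328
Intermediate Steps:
Y(m, C) = (-12 + C)*(C + m) (Y(m, C) = (C + m)*(-12 + C) = (-12 + C)*(C + m))
P(E) = 48 + E**2 - 16*E (P(E) = E**2 - 12*E - 12*(-4) + E*(-4) = E**2 - 12*E + 48 - 4*E = 48 + E**2 - 16*E)
(-8566 + P(115))/(-20276 - 42974) = (-8566 + (48 + 115**2 - 16*115))/(-20276 - 42974) = (-8566 + (48 + 13225 - 1840))/(-63250) = (-8566 + 11433)*(-1/63250) = 2867*(-1/63250) = -2867/63250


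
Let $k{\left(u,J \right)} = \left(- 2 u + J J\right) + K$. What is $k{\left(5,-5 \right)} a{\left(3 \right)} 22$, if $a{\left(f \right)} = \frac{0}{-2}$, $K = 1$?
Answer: $0$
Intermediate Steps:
$k{\left(u,J \right)} = 1 + J^{2} - 2 u$ ($k{\left(u,J \right)} = \left(- 2 u + J J\right) + 1 = \left(- 2 u + J^{2}\right) + 1 = \left(J^{2} - 2 u\right) + 1 = 1 + J^{2} - 2 u$)
$a{\left(f \right)} = 0$ ($a{\left(f \right)} = 0 \left(- \frac{1}{2}\right) = 0$)
$k{\left(5,-5 \right)} a{\left(3 \right)} 22 = \left(1 + \left(-5\right)^{2} - 10\right) 0 \cdot 22 = \left(1 + 25 - 10\right) 0 \cdot 22 = 16 \cdot 0 \cdot 22 = 0 \cdot 22 = 0$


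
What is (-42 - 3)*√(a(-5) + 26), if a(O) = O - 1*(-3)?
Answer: -90*√6 ≈ -220.45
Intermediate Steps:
a(O) = 3 + O (a(O) = O + 3 = 3 + O)
(-42 - 3)*√(a(-5) + 26) = (-42 - 3)*√((3 - 5) + 26) = -45*√(-2 + 26) = -90*√6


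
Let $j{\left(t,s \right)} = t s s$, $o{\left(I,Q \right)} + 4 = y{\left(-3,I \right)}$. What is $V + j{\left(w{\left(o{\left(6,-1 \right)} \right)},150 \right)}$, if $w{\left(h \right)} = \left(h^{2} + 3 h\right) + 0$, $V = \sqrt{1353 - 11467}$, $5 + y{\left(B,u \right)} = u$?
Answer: $i \sqrt{10114} \approx 100.57 i$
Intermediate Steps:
$y{\left(B,u \right)} = -5 + u$
$o{\left(I,Q \right)} = -9 + I$ ($o{\left(I,Q \right)} = -4 + \left(-5 + I\right) = -9 + I$)
$V = i \sqrt{10114}$ ($V = \sqrt{-10114} = i \sqrt{10114} \approx 100.57 i$)
$w{\left(h \right)} = h^{2} + 3 h$
$j{\left(t,s \right)} = t s^{2}$ ($j{\left(t,s \right)} = s t s = t s^{2}$)
$V + j{\left(w{\left(o{\left(6,-1 \right)} \right)},150 \right)} = i \sqrt{10114} + \left(-9 + 6\right) \left(3 + \left(-9 + 6\right)\right) 150^{2} = i \sqrt{10114} + - 3 \left(3 - 3\right) 22500 = i \sqrt{10114} + \left(-3\right) 0 \cdot 22500 = i \sqrt{10114} + 0 \cdot 22500 = i \sqrt{10114} + 0 = i \sqrt{10114}$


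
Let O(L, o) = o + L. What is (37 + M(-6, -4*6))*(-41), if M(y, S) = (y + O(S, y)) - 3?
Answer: 82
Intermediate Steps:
O(L, o) = L + o
M(y, S) = -3 + S + 2*y (M(y, S) = (y + (S + y)) - 3 = (S + 2*y) - 3 = -3 + S + 2*y)
(37 + M(-6, -4*6))*(-41) = (37 + (-3 - 4*6 + 2*(-6)))*(-41) = (37 + (-3 - 24 - 12))*(-41) = (37 - 39)*(-41) = -2*(-41) = 82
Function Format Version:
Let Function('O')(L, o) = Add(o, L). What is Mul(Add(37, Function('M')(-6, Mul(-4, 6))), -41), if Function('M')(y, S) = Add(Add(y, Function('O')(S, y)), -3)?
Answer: 82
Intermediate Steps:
Function('O')(L, o) = Add(L, o)
Function('M')(y, S) = Add(-3, S, Mul(2, y)) (Function('M')(y, S) = Add(Add(y, Add(S, y)), -3) = Add(Add(S, Mul(2, y)), -3) = Add(-3, S, Mul(2, y)))
Mul(Add(37, Function('M')(-6, Mul(-4, 6))), -41) = Mul(Add(37, Add(-3, Mul(-4, 6), Mul(2, -6))), -41) = Mul(Add(37, Add(-3, -24, -12)), -41) = Mul(Add(37, -39), -41) = Mul(-2, -41) = 82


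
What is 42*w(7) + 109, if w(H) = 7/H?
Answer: 151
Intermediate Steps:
42*w(7) + 109 = 42*(7/7) + 109 = 42*(7*(1/7)) + 109 = 42*1 + 109 = 42 + 109 = 151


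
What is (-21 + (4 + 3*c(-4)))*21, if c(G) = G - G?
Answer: -357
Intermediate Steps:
c(G) = 0
(-21 + (4 + 3*c(-4)))*21 = (-21 + (4 + 3*0))*21 = (-21 + (4 + 0))*21 = (-21 + 4)*21 = -17*21 = -357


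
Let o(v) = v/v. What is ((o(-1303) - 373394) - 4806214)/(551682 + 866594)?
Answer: -5179607/1418276 ≈ -3.6520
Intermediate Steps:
o(v) = 1
((o(-1303) - 373394) - 4806214)/(551682 + 866594) = ((1 - 373394) - 4806214)/(551682 + 866594) = (-373393 - 4806214)/1418276 = -5179607*1/1418276 = -5179607/1418276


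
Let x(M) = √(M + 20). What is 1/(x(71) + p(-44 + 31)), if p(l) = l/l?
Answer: -1/90 + √91/90 ≈ 0.094882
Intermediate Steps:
p(l) = 1
x(M) = √(20 + M)
1/(x(71) + p(-44 + 31)) = 1/(√(20 + 71) + 1) = 1/(√91 + 1) = 1/(1 + √91)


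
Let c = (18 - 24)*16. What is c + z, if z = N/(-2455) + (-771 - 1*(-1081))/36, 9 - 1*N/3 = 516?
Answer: -3834337/44190 ≈ -86.769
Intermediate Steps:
N = -1521 (N = 27 - 3*516 = 27 - 1548 = -1521)
c = -96 (c = -6*16 = -96)
z = 407903/44190 (z = -1521/(-2455) + (-771 - 1*(-1081))/36 = -1521*(-1/2455) + (-771 + 1081)*(1/36) = 1521/2455 + 310*(1/36) = 1521/2455 + 155/18 = 407903/44190 ≈ 9.2307)
c + z = -96 + 407903/44190 = -3834337/44190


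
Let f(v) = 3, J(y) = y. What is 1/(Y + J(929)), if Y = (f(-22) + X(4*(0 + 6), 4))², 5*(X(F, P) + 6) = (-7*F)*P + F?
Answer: 25/462794 ≈ 5.4020e-5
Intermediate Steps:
X(F, P) = -6 + F/5 - 7*F*P/5 (X(F, P) = -6 + ((-7*F)*P + F)/5 = -6 + (-7*F*P + F)/5 = -6 + (F - 7*F*P)/5 = -6 + (F/5 - 7*F*P/5) = -6 + F/5 - 7*F*P/5)
Y = 439569/25 (Y = (3 + (-6 + (4*(0 + 6))/5 - 7/5*4*(0 + 6)*4))² = (3 + (-6 + (4*6)/5 - 7/5*4*6*4))² = (3 + (-6 + (⅕)*24 - 7/5*24*4))² = (3 + (-6 + 24/5 - 672/5))² = (3 - 678/5)² = (-663/5)² = 439569/25 ≈ 17583.)
1/(Y + J(929)) = 1/(439569/25 + 929) = 1/(462794/25) = 25/462794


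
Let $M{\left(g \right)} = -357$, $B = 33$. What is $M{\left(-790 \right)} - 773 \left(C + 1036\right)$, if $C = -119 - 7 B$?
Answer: $-530635$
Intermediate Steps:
$C = -350$ ($C = -119 - 231 = -350$)
$M{\left(-790 \right)} - 773 \left(C + 1036\right) = -357 - 773 \left(-350 + 1036\right) = -357 - 773 \cdot 686 = -357 - 530278 = -530635$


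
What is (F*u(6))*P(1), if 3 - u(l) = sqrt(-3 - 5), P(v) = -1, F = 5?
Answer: -15 + 10*I*sqrt(2) ≈ -15.0 + 14.142*I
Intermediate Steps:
u(l) = 3 - 2*I*sqrt(2) (u(l) = 3 - sqrt(-3 - 5) = 3 - sqrt(-8) = 3 - 2*I*sqrt(2))
(F*u(6))*P(1) = (5*(3 - 2*I*sqrt(2)))*(-1) = (15 - 10*I*sqrt(2))*(-1) = -15 + 10*I*sqrt(2)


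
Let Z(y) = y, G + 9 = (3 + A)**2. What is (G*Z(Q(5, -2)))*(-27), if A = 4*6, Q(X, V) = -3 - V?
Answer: 19440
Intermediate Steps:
A = 24
G = 720 (G = -9 + (3 + 24)**2 = -9 + 27**2 = -9 + 729 = 720)
(G*Z(Q(5, -2)))*(-27) = (720*(-3 - 1*(-2)))*(-27) = (720*(-3 + 2))*(-27) = (720*(-1))*(-27) = -720*(-27) = 19440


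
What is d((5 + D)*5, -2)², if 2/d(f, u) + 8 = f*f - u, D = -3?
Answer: 1/2209 ≈ 0.00045269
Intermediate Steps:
d(f, u) = 2/(-8 + f² - u) (d(f, u) = 2/(-8 + (f*f - u)) = 2/(-8 + (f² - u)) = 2/(-8 + f² - u))
d((5 + D)*5, -2)² = (-2/(8 - 2 - ((5 - 3)*5)²))² = (-2/(8 - 2 - (2*5)²))² = (-2/(8 - 2 - 1*10²))² = (-2/(8 - 2 - 1*100))² = (-2/(8 - 2 - 100))² = (-2/(-94))² = (-2*(-1/94))² = (1/47)² = 1/2209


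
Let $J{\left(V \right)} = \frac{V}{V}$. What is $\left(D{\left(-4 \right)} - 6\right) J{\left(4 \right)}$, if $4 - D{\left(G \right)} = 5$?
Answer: $-7$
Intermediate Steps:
$J{\left(V \right)} = 1$
$D{\left(G \right)} = -1$ ($D{\left(G \right)} = 4 - 5 = -1$)
$\left(D{\left(-4 \right)} - 6\right) J{\left(4 \right)} = \left(-1 - 6\right) 1 = \left(-7\right) 1 = -7$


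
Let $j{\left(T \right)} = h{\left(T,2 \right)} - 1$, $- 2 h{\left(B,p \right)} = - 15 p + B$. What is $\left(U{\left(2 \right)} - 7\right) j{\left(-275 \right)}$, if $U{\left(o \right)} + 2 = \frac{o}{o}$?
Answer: $-1212$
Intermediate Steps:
$U{\left(o \right)} = -1$ ($U{\left(o \right)} = -2 + \frac{o}{o} = -2 + 1 = -1$)
$h{\left(B,p \right)} = - \frac{B}{2} + \frac{15 p}{2}$ ($h{\left(B,p \right)} = - \frac{- 15 p + B}{2} = - \frac{B - 15 p}{2} = - \frac{B}{2} + \frac{15 p}{2}$)
$j{\left(T \right)} = 14 - \frac{T}{2}$ ($j{\left(T \right)} = \left(- \frac{T}{2} + \frac{15}{2} \cdot 2\right) - 1 = \left(- \frac{T}{2} + 15\right) - 1 = \left(15 - \frac{T}{2}\right) - 1 = 14 - \frac{T}{2}$)
$\left(U{\left(2 \right)} - 7\right) j{\left(-275 \right)} = \left(-1 - 7\right) \left(14 - - \frac{275}{2}\right) = - 8 \left(14 + \frac{275}{2}\right) = \left(-8\right) \frac{303}{2} = -1212$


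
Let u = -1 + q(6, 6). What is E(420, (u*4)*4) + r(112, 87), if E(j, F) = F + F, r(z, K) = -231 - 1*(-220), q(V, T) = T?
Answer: 149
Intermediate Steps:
r(z, K) = -11 (r(z, K) = -231 + 220 = -11)
u = 5 (u = -1 + 6 = 5)
E(j, F) = 2*F
E(420, (u*4)*4) + r(112, 87) = 2*((5*4)*4) - 11 = 2*(20*4) - 11 = 2*80 - 11 = 160 - 11 = 149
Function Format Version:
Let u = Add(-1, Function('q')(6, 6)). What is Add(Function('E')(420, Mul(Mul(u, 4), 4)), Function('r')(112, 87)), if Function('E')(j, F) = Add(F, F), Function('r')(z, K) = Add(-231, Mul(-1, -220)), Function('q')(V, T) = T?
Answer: 149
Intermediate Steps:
Function('r')(z, K) = -11 (Function('r')(z, K) = Add(-231, 220) = -11)
u = 5 (u = Add(-1, 6) = 5)
Function('E')(j, F) = Mul(2, F)
Add(Function('E')(420, Mul(Mul(u, 4), 4)), Function('r')(112, 87)) = Add(Mul(2, Mul(Mul(5, 4), 4)), -11) = Add(Mul(2, Mul(20, 4)), -11) = Add(Mul(2, 80), -11) = Add(160, -11) = 149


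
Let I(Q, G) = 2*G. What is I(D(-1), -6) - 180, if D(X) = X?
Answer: -192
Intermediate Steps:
I(D(-1), -6) - 180 = 2*(-6) - 180 = -12 - 180 = -192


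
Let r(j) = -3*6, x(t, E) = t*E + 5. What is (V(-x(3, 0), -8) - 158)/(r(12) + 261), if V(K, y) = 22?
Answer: -136/243 ≈ -0.55967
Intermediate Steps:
x(t, E) = 5 + E*t (x(t, E) = E*t + 5 = 5 + E*t)
r(j) = -18
(V(-x(3, 0), -8) - 158)/(r(12) + 261) = (22 - 158)/(-18 + 261) = -136/243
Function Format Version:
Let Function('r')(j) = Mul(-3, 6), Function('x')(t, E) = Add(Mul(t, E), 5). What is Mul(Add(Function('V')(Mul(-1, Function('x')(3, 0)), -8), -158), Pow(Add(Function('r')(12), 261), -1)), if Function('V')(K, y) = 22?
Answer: Rational(-136, 243) ≈ -0.55967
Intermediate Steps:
Function('x')(t, E) = Add(5, Mul(E, t)) (Function('x')(t, E) = Add(Mul(E, t), 5) = Add(5, Mul(E, t)))
Function('r')(j) = -18
Mul(Add(Function('V')(Mul(-1, Function('x')(3, 0)), -8), -158), Pow(Add(Function('r')(12), 261), -1)) = Mul(Add(22, -158), Pow(Add(-18, 261), -1)) = Mul(-136, Pow(243, -1)) = Mul(-136, Rational(1, 243)) = Rational(-136, 243)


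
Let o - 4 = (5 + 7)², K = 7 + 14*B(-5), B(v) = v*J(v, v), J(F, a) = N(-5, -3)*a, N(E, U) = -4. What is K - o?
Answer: -1541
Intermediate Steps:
J(F, a) = -4*a
B(v) = -4*v² (B(v) = v*(-4*v) = -4*v²)
K = -1393 (K = 7 + 14*(-4*(-5)²) = 7 + 14*(-4*25) = 7 + 14*(-100) = 7 - 1400 = -1393)
o = 148 (o = 4 + (5 + 7)² = 4 + 12² = 4 + 144 = 148)
K - o = -1393 - 1*148 = -1393 - 148 = -1541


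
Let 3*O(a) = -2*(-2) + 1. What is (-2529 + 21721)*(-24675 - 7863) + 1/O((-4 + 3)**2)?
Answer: -3122346477/5 ≈ -6.2447e+8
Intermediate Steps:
O(a) = 5/3 (O(a) = (-2*(-2) + 1)/3 = (4 + 1)/3 = (1/3)*5 = 5/3)
(-2529 + 21721)*(-24675 - 7863) + 1/O((-4 + 3)**2) = (-2529 + 21721)*(-24675 - 7863) + 1/(5/3) = 19192*(-32538) + 3/5 = -624469296 + 3/5 = -3122346477/5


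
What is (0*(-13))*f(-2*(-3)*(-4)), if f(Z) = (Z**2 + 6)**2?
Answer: 0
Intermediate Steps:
f(Z) = (6 + Z**2)**2
(0*(-13))*f(-2*(-3)*(-4)) = (0*(-13))*(6 + (-2*(-3)*(-4))**2)**2 = 0*(6 + (6*(-4))**2)**2 = 0*(6 + (-24)**2)**2 = 0*(6 + 576)**2 = 0*582**2 = 0*338724 = 0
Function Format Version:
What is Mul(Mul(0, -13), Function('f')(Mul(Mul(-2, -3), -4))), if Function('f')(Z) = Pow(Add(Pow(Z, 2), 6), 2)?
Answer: 0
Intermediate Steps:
Function('f')(Z) = Pow(Add(6, Pow(Z, 2)), 2)
Mul(Mul(0, -13), Function('f')(Mul(Mul(-2, -3), -4))) = Mul(Mul(0, -13), Pow(Add(6, Pow(Mul(Mul(-2, -3), -4), 2)), 2)) = Mul(0, Pow(Add(6, Pow(Mul(6, -4), 2)), 2)) = Mul(0, Pow(Add(6, Pow(-24, 2)), 2)) = Mul(0, Pow(Add(6, 576), 2)) = Mul(0, Pow(582, 2)) = Mul(0, 338724) = 0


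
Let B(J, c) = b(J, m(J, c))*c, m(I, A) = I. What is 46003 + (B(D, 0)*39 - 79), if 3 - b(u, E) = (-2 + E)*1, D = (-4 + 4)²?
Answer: 45924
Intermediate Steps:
D = 0 (D = 0² = 0)
b(u, E) = 5 - E (b(u, E) = 3 - (-2 + E) = 3 + (2 - E) = 5 - E)
B(J, c) = c*(5 - J) (B(J, c) = (5 - J)*c = c*(5 - J))
46003 + (B(D, 0)*39 - 79) = 46003 + ((0*(5 - 1*0))*39 - 79) = 46003 + ((0*(5 + 0))*39 - 79) = 46003 + ((0*5)*39 - 79) = 46003 + (0*39 - 79) = 46003 + (0 - 79) = 46003 - 79 = 45924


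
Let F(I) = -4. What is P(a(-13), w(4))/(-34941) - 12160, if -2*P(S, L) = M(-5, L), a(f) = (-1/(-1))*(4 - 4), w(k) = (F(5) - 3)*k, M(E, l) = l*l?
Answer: -424882168/34941 ≈ -12160.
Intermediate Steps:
M(E, l) = l**2
w(k) = -7*k (w(k) = (-4 - 3)*k = -7*k)
a(f) = 0 (a(f) = -1*(-1)*0 = 1*0 = 0)
P(S, L) = -L**2/2
P(a(-13), w(4))/(-34941) - 12160 = -(-7*4)**2/2/(-34941) - 12160 = -1/2*(-28)**2*(-1/34941) - 12160 = -1/2*784*(-1/34941) - 12160 = -392*(-1/34941) - 12160 = 392/34941 - 12160 = -424882168/34941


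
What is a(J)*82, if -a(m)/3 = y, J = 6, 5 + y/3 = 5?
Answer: 0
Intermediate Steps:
y = 0 (y = -15 + 3*5 = -15 + 15 = 0)
a(m) = 0 (a(m) = -3*0 = 0)
a(J)*82 = 0*82 = 0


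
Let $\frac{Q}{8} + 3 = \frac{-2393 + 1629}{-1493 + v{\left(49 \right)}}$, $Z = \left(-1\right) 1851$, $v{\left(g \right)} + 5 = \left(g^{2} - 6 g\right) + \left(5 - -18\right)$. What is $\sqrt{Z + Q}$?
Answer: $\frac{13 i \sqrt{69599}}{79} \approx 43.413 i$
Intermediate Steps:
$v{\left(g \right)} = 18 + g^{2} - 6 g$ ($v{\left(g \right)} = -5 + \left(\left(g^{2} - 6 g\right) + \left(5 - -18\right)\right) = -5 + \left(\left(g^{2} - 6 g\right) + \left(5 + 18\right)\right) = -5 + \left(\left(g^{2} - 6 g\right) + 23\right) = -5 + \left(23 + g^{2} - 6 g\right) = 18 + g^{2} - 6 g$)
$Z = -1851$
$Q = - \frac{2660}{79}$ ($Q = -24 + 8 \frac{-2393 + 1629}{-1493 + \left(18 + 49^{2} - 294\right)} = -24 + 8 \left(- \frac{764}{-1493 + \left(18 + 2401 - 294\right)}\right) = -24 + 8 \left(- \frac{764}{-1493 + 2125}\right) = -24 + 8 \left(- \frac{764}{632}\right) = -24 + 8 \left(\left(-764\right) \frac{1}{632}\right) = -24 + 8 \left(- \frac{191}{158}\right) = -24 - \frac{764}{79} = - \frac{2660}{79} \approx -33.671$)
$\sqrt{Z + Q} = \sqrt{-1851 - \frac{2660}{79}} = \sqrt{- \frac{148889}{79}} = \frac{13 i \sqrt{69599}}{79}$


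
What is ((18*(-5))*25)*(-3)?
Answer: 6750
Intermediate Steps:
((18*(-5))*25)*(-3) = -90*25*(-3) = -2250*(-3) = 6750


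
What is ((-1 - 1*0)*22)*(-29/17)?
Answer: 638/17 ≈ 37.529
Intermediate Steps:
((-1 - 1*0)*22)*(-29/17) = ((-1 + 0)*22)*(-29*1/17) = -1*22*(-29/17) = -22*(-29/17) = 638/17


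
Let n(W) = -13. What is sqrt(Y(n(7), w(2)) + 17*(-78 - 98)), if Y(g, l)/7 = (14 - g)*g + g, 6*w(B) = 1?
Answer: 2*I*sqrt(1385) ≈ 74.431*I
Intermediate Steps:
w(B) = 1/6 (w(B) = (1/6)*1 = 1/6)
Y(g, l) = 7*g + 7*g*(14 - g) (Y(g, l) = 7*((14 - g)*g + g) = 7*(g*(14 - g) + g) = 7*(g + g*(14 - g)) = 7*g + 7*g*(14 - g))
sqrt(Y(n(7), w(2)) + 17*(-78 - 98)) = sqrt(7*(-13)*(15 - 1*(-13)) + 17*(-78 - 98)) = sqrt(7*(-13)*(15 + 13) + 17*(-176)) = sqrt(7*(-13)*28 - 2992) = sqrt(-2548 - 2992) = sqrt(-5540) = 2*I*sqrt(1385)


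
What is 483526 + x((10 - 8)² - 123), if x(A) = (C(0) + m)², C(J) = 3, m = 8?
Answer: 483647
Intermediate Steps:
x(A) = 121 (x(A) = (3 + 8)² = 11² = 121)
483526 + x((10 - 8)² - 123) = 483526 + 121 = 483647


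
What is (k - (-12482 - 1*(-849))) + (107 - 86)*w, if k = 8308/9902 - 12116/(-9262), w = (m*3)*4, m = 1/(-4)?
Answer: 265327127502/22928081 ≈ 11572.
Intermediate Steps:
m = -¼ ≈ -0.25000
w = -3 (w = -¼*3*4 = -¾*4 = -3)
k = 49230332/22928081 (k = 8308*(1/9902) - 12116*(-1/9262) = 4154/4951 + 6058/4631 = 49230332/22928081 ≈ 2.1472)
(k - (-12482 - 1*(-849))) + (107 - 86)*w = (49230332/22928081 - (-12482 - 1*(-849))) + (107 - 86)*(-3) = (49230332/22928081 - (-12482 + 849)) + 21*(-3) = (49230332/22928081 - 1*(-11633)) - 63 = (49230332/22928081 + 11633) - 63 = 266771596605/22928081 - 63 = 265327127502/22928081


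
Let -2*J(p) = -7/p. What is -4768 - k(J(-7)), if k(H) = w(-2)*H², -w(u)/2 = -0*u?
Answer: -4768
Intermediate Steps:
w(u) = 0 (w(u) = -(-2)*0*u = -(-2)*0 = -2*0 = 0)
J(p) = 7/(2*p) (J(p) = -(-7)/(2*p) = 7/(2*p))
k(H) = 0 (k(H) = 0*H² = 0)
-4768 - k(J(-7)) = -4768 - 1*0 = -4768 + 0 = -4768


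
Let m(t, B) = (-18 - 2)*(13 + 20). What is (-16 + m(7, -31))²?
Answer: 456976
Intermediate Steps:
m(t, B) = -660 (m(t, B) = -20*33 = -660)
(-16 + m(7, -31))² = (-16 - 660)² = (-676)² = 456976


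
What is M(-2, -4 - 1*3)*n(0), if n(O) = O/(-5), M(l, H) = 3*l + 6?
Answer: 0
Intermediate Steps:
M(l, H) = 6 + 3*l
n(O) = -O/5 (n(O) = O*(-⅕) = -O/5)
M(-2, -4 - 1*3)*n(0) = (6 + 3*(-2))*(-⅕*0) = (6 - 6)*0 = 0*0 = 0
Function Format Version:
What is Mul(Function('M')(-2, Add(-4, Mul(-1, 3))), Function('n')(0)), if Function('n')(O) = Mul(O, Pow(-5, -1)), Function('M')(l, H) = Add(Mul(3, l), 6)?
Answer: 0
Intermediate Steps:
Function('M')(l, H) = Add(6, Mul(3, l))
Function('n')(O) = Mul(Rational(-1, 5), O) (Function('n')(O) = Mul(O, Rational(-1, 5)) = Mul(Rational(-1, 5), O))
Mul(Function('M')(-2, Add(-4, Mul(-1, 3))), Function('n')(0)) = Mul(Add(6, Mul(3, -2)), Mul(Rational(-1, 5), 0)) = Mul(Add(6, -6), 0) = Mul(0, 0) = 0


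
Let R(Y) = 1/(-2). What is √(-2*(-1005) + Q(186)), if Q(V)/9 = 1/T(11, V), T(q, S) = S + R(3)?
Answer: 16*√1080723/371 ≈ 44.834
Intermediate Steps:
R(Y) = -½
T(q, S) = -½ + S (T(q, S) = S - ½ = -½ + S)
Q(V) = 9/(-½ + V)
√(-2*(-1005) + Q(186)) = √(-2*(-1005) + 18/(-1 + 2*186)) = √(2010 + 18/(-1 + 372)) = √(2010 + 18/371) = √(745728/371) = 16*√1080723/371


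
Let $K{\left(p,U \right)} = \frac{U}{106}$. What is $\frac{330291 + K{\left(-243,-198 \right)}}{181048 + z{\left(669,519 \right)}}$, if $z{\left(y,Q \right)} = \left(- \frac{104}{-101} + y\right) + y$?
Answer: $\frac{884018862}{488158885} \approx 1.8109$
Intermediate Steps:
$K{\left(p,U \right)} = \frac{U}{106}$ ($K{\left(p,U \right)} = U \frac{1}{106} = \frac{U}{106}$)
$z{\left(y,Q \right)} = \frac{104}{101} + 2 y$ ($z{\left(y,Q \right)} = \left(\left(-104\right) \left(- \frac{1}{101}\right) + y\right) + y = \left(\frac{104}{101} + y\right) + y = \frac{104}{101} + 2 y$)
$\frac{330291 + K{\left(-243,-198 \right)}}{181048 + z{\left(669,519 \right)}} = \frac{330291 + \frac{1}{106} \left(-198\right)}{181048 + \left(\frac{104}{101} + 2 \cdot 669\right)} = \frac{330291 - \frac{99}{53}}{181048 + \left(\frac{104}{101} + 1338\right)} = \frac{17505324}{53 \left(181048 + \frac{135242}{101}\right)} = \frac{17505324}{53 \cdot \frac{18421090}{101}} = \frac{17505324}{53} \cdot \frac{101}{18421090} = \frac{884018862}{488158885}$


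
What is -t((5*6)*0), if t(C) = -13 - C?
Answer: 13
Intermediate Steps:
-t((5*6)*0) = -(-13 - 5*6*0) = -(-13 - 30*0) = -(-13 - 1*0) = -(-13 + 0) = -1*(-13) = 13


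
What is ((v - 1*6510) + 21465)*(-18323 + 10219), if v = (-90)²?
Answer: -186837720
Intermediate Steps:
v = 8100
((v - 1*6510) + 21465)*(-18323 + 10219) = ((8100 - 1*6510) + 21465)*(-18323 + 10219) = ((8100 - 6510) + 21465)*(-8104) = (1590 + 21465)*(-8104) = 23055*(-8104) = -186837720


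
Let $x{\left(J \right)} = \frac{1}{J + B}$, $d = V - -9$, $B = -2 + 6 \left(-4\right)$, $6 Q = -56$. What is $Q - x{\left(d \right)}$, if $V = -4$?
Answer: $- \frac{65}{7} \approx -9.2857$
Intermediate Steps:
$Q = - \frac{28}{3}$ ($Q = \frac{1}{6} \left(-56\right) = - \frac{28}{3} \approx -9.3333$)
$B = -26$ ($B = -2 - 24 = -26$)
$d = 5$ ($d = -4 - -9 = -4 + 9 = 5$)
$x{\left(J \right)} = \frac{1}{-26 + J}$ ($x{\left(J \right)} = \frac{1}{J - 26} = \frac{1}{-26 + J}$)
$Q - x{\left(d \right)} = - \frac{28}{3} - \frac{1}{-26 + 5} = - \frac{28}{3} - \frac{1}{-21} = - \frac{28}{3} - - \frac{1}{21} = - \frac{28}{3} + \frac{1}{21} = - \frac{65}{7}$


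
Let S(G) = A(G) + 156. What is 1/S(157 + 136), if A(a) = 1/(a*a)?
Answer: 85849/13392445 ≈ 0.0064103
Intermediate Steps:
A(a) = a**(-2)
S(G) = 156 + G**(-2) (S(G) = G**(-2) + 156 = 156 + G**(-2))
1/S(157 + 136) = 1/(156 + (157 + 136)**(-2)) = 1/(156 + 293**(-2)) = 1/(156 + 1/85849) = 1/(13392445/85849) = 85849/13392445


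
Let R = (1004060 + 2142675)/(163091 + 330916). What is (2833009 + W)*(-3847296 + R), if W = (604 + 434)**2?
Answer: -7432160078965446661/494007 ≈ -1.5045e+13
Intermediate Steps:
W = 1077444 (W = 1038**2 = 1077444)
R = 3146735/494007 ≈ 6.3698
(2833009 + W)*(-3847296 + R) = (2833009 + 1077444)*(-3847296 + 3146735/494007) = 3910453*(-1900588008337/494007) = -7432160078965446661/494007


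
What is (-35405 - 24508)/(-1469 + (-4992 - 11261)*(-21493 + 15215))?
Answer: -59913/102034865 ≈ -0.00058718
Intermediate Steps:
(-35405 - 24508)/(-1469 + (-4992 - 11261)*(-21493 + 15215)) = -59913/(-1469 - 16253*(-6278)) = -59913/(-1469 + 102036334) = -59913/102034865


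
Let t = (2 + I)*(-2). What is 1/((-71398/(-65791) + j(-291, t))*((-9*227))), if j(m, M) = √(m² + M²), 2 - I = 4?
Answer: -65791/39259470897 ≈ -1.6758e-6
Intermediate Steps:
I = -2 (I = 2 - 1*4 = 2 - 4 = -2)
t = 0 (t = (2 - 2)*(-2) = 0*(-2) = 0)
j(m, M) = √(M² + m²)
1/((-71398/(-65791) + j(-291, t))*((-9*227))) = 1/((-71398/(-65791) + √(0² + (-291)²))*((-9*227))) = 1/(-71398*(-1/65791) + √(0 + 84681)*(-2043)) = -1/2043/(71398/65791 + √84681) = -1/2043/(71398/65791 + 291) = -1/2043/(19216579/65791) = (65791/19216579)*(-1/2043) = -65791/39259470897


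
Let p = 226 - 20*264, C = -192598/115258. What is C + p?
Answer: -291353265/57629 ≈ -5055.7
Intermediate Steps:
C = -96299/57629 (C = -192598*1/115258 = -96299/57629 ≈ -1.6710)
p = -5054 (p = 226 - 5280 = -5054)
C + p = -96299/57629 - 5054 = -291353265/57629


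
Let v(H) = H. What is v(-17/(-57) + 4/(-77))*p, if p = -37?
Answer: -39997/4389 ≈ -9.1130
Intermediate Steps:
v(-17/(-57) + 4/(-77))*p = (-17/(-57) + 4/(-77))*(-37) = (-17*(-1/57) + 4*(-1/77))*(-37) = (17/57 - 4/77)*(-37) = (1081/4389)*(-37) = -39997/4389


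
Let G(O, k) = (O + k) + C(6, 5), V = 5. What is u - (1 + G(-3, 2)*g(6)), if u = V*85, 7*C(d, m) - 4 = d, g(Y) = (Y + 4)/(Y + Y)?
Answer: 5931/14 ≈ 423.64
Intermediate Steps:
g(Y) = (4 + Y)/(2*Y) (g(Y) = (4 + Y)/((2*Y)) = (4 + Y)*(1/(2*Y)) = (4 + Y)/(2*Y))
C(d, m) = 4/7 + d/7
u = 425 (u = 5*85 = 425)
G(O, k) = 10/7 + O + k (G(O, k) = (O + k) + (4/7 + (⅐)*6) = (O + k) + (4/7 + 6/7) = (O + k) + 10/7 = 10/7 + O + k)
u - (1 + G(-3, 2)*g(6)) = 425 - (1 + (10/7 - 3 + 2)*((½)*(4 + 6)/6)) = 425 - (1 + 3*((½)*(⅙)*10)/7) = 425 - (1 + (3/7)*(⅚)) = 425 - (1 + 5/14) = 425 - 1*19/14 = 425 - 19/14 = 5931/14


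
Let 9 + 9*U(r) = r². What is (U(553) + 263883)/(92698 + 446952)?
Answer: 2680747/4856850 ≈ 0.55195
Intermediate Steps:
U(r) = -1 + r²/9
(U(553) + 263883)/(92698 + 446952) = ((-1 + (⅑)*553²) + 263883)/(92698 + 446952) = ((-1 + (⅑)*305809) + 263883)/539650 = ((-1 + 305809/9) + 263883)*(1/539650) = (305800/9 + 263883)*(1/539650) = (2680747/9)*(1/539650) = 2680747/4856850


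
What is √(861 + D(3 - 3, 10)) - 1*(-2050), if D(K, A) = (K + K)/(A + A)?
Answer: 2050 + √861 ≈ 2079.3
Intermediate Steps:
D(K, A) = K/A (D(K, A) = (2*K)/((2*A)) = (2*K)*(1/(2*A)) = K/A)
√(861 + D(3 - 3, 10)) - 1*(-2050) = √(861 + (3 - 3)/10) - 1*(-2050) = √(861 + 0*(⅒)) + 2050 = √(861 + 0) + 2050 = √861 + 2050 = 2050 + √861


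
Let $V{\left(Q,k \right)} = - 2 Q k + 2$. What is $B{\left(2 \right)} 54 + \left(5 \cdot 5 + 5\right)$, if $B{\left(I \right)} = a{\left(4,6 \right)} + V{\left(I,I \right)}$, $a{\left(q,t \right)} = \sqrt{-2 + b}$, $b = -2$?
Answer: $-294 + 108 i \approx -294.0 + 108.0 i$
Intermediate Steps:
$V{\left(Q,k \right)} = 2 - 2 Q k$ ($V{\left(Q,k \right)} = - 2 Q k + 2 = 2 - 2 Q k$)
$a{\left(q,t \right)} = 2 i$ ($a{\left(q,t \right)} = \sqrt{-2 - 2} = \sqrt{-4} = 2 i$)
$B{\left(I \right)} = 2 - 2 I^{2} + 2 i$ ($B{\left(I \right)} = 2 i - \left(-2 + 2 I I\right) = 2 i - \left(-2 + 2 I^{2}\right) = 2 - 2 I^{2} + 2 i$)
$B{\left(2 \right)} 54 + \left(5 \cdot 5 + 5\right) = \left(2 - 2 \cdot 2^{2} + 2 i\right) 54 + \left(5 \cdot 5 + 5\right) = \left(2 - 8 + 2 i\right) 54 + \left(25 + 5\right) = \left(2 - 8 + 2 i\right) 54 + 30 = \left(-6 + 2 i\right) 54 + 30 = \left(-324 + 108 i\right) + 30 = -294 + 108 i$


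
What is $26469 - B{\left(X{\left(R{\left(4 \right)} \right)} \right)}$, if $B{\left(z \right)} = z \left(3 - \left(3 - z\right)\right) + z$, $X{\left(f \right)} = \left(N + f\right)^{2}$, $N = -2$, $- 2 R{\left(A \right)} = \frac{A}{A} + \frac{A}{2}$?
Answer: $\frac{420907}{16} \approx 26307.0$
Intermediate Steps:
$R{\left(A \right)} = - \frac{1}{2} - \frac{A}{4}$ ($R{\left(A \right)} = - \frac{\frac{A}{A} + \frac{A}{2}}{2} = - \frac{1 + A \frac{1}{2}}{2} = - \frac{1 + \frac{A}{2}}{2} = - \frac{1}{2} - \frac{A}{4}$)
$X{\left(f \right)} = \left(-2 + f\right)^{2}$
$B{\left(z \right)} = z + z^{2}$ ($B{\left(z \right)} = z \left(3 + \left(-3 + z\right)\right) + z = z z + z = z^{2} + z = z + z^{2}$)
$26469 - B{\left(X{\left(R{\left(4 \right)} \right)} \right)} = 26469 - \left(-2 - \frac{3}{2}\right)^{2} \left(1 + \left(-2 - \frac{3}{2}\right)^{2}\right) = 26469 - \left(- \frac{7}{2}\right)^{2} \left(1 + \left(- \frac{7}{2}\right)^{2}\right) = 26469 - \frac{49 \left(1 + \frac{49}{4}\right)}{4} = 26469 - \frac{49}{4} \cdot \frac{53}{4} = 26469 - \frac{2597}{16} = \frac{420907}{16}$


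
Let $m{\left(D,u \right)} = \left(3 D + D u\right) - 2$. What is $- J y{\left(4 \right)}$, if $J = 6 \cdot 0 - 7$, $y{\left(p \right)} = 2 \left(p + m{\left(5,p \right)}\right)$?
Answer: $518$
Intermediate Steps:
$m{\left(D,u \right)} = -2 + 3 D + D u$
$y{\left(p \right)} = 26 + 12 p$ ($y{\left(p \right)} = 2 \left(p + \left(-2 + 3 \cdot 5 + 5 p\right)\right) = 2 \left(p + \left(-2 + 15 + 5 p\right)\right) = 2 \left(p + \left(13 + 5 p\right)\right) = 2 \left(13 + 6 p\right) = 26 + 12 p$)
$J = -7$ ($J = 0 - 7 = -7$)
$- J y{\left(4 \right)} = \left(-1\right) \left(-7\right) \left(26 + 12 \cdot 4\right) = 7 \left(26 + 48\right) = 7 \cdot 74 = 518$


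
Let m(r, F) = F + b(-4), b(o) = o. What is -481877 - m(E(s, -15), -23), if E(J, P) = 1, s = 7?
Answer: -481850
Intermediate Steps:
m(r, F) = -4 + F (m(r, F) = F - 4 = -4 + F)
-481877 - m(E(s, -15), -23) = -481877 - (-4 - 23) = -481877 - 1*(-27) = -481877 + 27 = -481850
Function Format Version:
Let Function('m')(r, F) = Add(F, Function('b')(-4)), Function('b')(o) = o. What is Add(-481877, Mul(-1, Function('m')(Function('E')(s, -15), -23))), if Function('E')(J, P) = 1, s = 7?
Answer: -481850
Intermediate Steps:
Function('m')(r, F) = Add(-4, F) (Function('m')(r, F) = Add(F, -4) = Add(-4, F))
Add(-481877, Mul(-1, Function('m')(Function('E')(s, -15), -23))) = Add(-481877, Mul(-1, Add(-4, -23))) = Add(-481877, Mul(-1, -27)) = Add(-481877, 27) = -481850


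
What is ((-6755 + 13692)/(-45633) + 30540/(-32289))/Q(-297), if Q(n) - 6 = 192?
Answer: -77029553/13892471406 ≈ -0.0055447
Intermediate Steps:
Q(n) = 198 (Q(n) = 6 + 192 = 198)
((-6755 + 13692)/(-45633) + 30540/(-32289))/Q(-297) = ((-6755 + 13692)/(-45633) + 30540/(-32289))/198 = (6937*(-1/45633) + 30540*(-1/32289))*(1/198) = (-991/6519 - 10180/10763)*(1/198) = -77029553/70163997*1/198 = -77029553/13892471406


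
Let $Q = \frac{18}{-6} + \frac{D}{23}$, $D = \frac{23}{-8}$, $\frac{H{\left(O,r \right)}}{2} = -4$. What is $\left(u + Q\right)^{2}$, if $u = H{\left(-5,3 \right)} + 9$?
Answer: $\frac{289}{64} \approx 4.5156$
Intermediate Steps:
$H{\left(O,r \right)} = -8$ ($H{\left(O,r \right)} = 2 \left(-4\right) = -8$)
$D = - \frac{23}{8}$ ($D = 23 \left(- \frac{1}{8}\right) = - \frac{23}{8} \approx -2.875$)
$u = 1$ ($u = -8 + 9 = 1$)
$Q = - \frac{25}{8}$ ($Q = \frac{18}{-6} - \frac{23}{8 \cdot 23} = 18 \left(- \frac{1}{6}\right) - \frac{1}{8} = -3 - \frac{1}{8} = - \frac{25}{8} \approx -3.125$)
$\left(u + Q\right)^{2} = \left(1 - \frac{25}{8}\right)^{2} = \left(- \frac{17}{8}\right)^{2} = \frac{289}{64}$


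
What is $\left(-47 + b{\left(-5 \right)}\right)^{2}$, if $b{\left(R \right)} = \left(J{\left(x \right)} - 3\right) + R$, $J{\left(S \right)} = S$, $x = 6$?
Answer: $2401$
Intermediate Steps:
$b{\left(R \right)} = 3 + R$ ($b{\left(R \right)} = \left(6 - 3\right) + R = 3 + R$)
$\left(-47 + b{\left(-5 \right)}\right)^{2} = \left(-47 + \left(3 - 5\right)\right)^{2} = \left(-47 - 2\right)^{2} = \left(-49\right)^{2} = 2401$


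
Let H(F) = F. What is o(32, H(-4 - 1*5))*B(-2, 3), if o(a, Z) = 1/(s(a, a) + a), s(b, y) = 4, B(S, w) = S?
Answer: -1/18 ≈ -0.055556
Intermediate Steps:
o(a, Z) = 1/(4 + a)
o(32, H(-4 - 1*5))*B(-2, 3) = -2/(4 + 32) = -2/36 = (1/36)*(-2) = -1/18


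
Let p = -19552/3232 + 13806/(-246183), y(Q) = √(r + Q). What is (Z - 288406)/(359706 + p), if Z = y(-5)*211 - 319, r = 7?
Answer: -2392999284725/2981250636593 + 1748801971*√2/2981250636593 ≈ -0.80185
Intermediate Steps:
y(Q) = √(7 + Q)
Z = -319 + 211*√2 (Z = √(7 - 5)*211 - 319 = √2*211 - 319 = 211*√2 - 319 = -319 + 211*√2 ≈ -20.601)
p = -50604073/8288161 (p = -19552*1/3232 + 13806*(-1/246183) = -611/101 - 4602/82061 = -50604073/8288161 ≈ -6.1056)
(Z - 288406)/(359706 + p) = ((-319 + 211*√2) - 288406)/(359706 - 50604073/8288161) = (-288725 + 211*√2)/(2981250636593/8288161) = (-288725 + 211*√2)*(8288161/2981250636593) = -2392999284725/2981250636593 + 1748801971*√2/2981250636593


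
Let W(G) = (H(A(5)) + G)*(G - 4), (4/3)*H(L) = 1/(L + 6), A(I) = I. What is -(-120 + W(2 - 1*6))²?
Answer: -948676/121 ≈ -7840.3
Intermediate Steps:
H(L) = 3/(4*(6 + L)) (H(L) = 3/(4*(L + 6)) = 3/(4*(6 + L)))
W(G) = (-4 + G)*(3/44 + G) (W(G) = (3/(4*(6 + 5)) + G)*(G - 4) = ((¾)/11 + G)*(-4 + G) = ((¾)*(1/11) + G)*(-4 + G) = (3/44 + G)*(-4 + G) = (-4 + G)*(3/44 + G))
-(-120 + W(2 - 1*6))² = -(-120 + (-3/11 + (2 - 1*6)² - 173*(2 - 1*6)/44))² = -(-120 + (-3/11 + (2 - 6)² - 173*(2 - 6)/44))² = -(-120 + (-3/11 + (-4)² - 173/44*(-4)))² = -(-120 + (-3/11 + 16 + 173/11))² = -(-120 + 346/11)² = -(-974/11)² = -1*948676/121 = -948676/121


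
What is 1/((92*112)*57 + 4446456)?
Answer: 1/5033784 ≈ 1.9866e-7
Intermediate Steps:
1/((92*112)*57 + 4446456) = 1/(10304*57 + 4446456) = 1/(587328 + 4446456) = 1/5033784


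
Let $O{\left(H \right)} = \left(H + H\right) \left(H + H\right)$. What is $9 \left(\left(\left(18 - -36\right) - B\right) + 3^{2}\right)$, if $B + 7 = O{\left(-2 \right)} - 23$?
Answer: $693$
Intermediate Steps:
$O{\left(H \right)} = 4 H^{2}$ ($O{\left(H \right)} = 2 H 2 H = 4 H^{2}$)
$B = -14$ ($B = -7 + \left(4 \left(-2\right)^{2} - 23\right) = -7 + \left(4 \cdot 4 - 23\right) = -7 + \left(16 - 23\right) = -7 - 7 = -14$)
$9 \left(\left(\left(18 - -36\right) - B\right) + 3^{2}\right) = 9 \left(\left(\left(18 - -36\right) - -14\right) + 3^{2}\right) = 9 \left(\left(\left(18 + 36\right) + 14\right) + 9\right) = 9 \left(\left(54 + 14\right) + 9\right) = 9 \left(68 + 9\right) = 9 \cdot 77 = 693$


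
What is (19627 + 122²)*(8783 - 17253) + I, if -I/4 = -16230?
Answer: -292243250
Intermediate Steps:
I = 64920 (I = -4*(-16230) = 64920)
(19627 + 122²)*(8783 - 17253) + I = (19627 + 122²)*(8783 - 17253) + 64920 = (19627 + 14884)*(-8470) + 64920 = 34511*(-8470) + 64920 = -292308170 + 64920 = -292243250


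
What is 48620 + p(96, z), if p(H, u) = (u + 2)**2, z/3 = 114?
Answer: 166956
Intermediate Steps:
z = 342 (z = 3*114 = 342)
p(H, u) = (2 + u)**2
48620 + p(96, z) = 48620 + (2 + 342)**2 = 48620 + 344**2 = 48620 + 118336 = 166956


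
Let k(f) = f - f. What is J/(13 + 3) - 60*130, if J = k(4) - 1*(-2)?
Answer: -62399/8 ≈ -7799.9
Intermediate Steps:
k(f) = 0
J = 2 (J = 0 - 1*(-2) = 0 + 2 = 2)
J/(13 + 3) - 60*130 = 2/(13 + 3) - 60*130 = 2/16 - 7800 = 2*(1/16) - 7800 = ⅛ - 7800 = -62399/8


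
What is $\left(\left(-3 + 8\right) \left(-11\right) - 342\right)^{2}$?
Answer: $157609$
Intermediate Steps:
$\left(\left(-3 + 8\right) \left(-11\right) - 342\right)^{2} = \left(5 \left(-11\right) - 342\right)^{2} = \left(-55 - 342\right)^{2} = \left(-397\right)^{2} = 157609$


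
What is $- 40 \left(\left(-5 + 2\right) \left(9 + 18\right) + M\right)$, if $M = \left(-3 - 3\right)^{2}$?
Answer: $1800$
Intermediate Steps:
$M = 36$ ($M = \left(-6\right)^{2} = 36$)
$- 40 \left(\left(-5 + 2\right) \left(9 + 18\right) + M\right) = - 40 \left(\left(-5 + 2\right) \left(9 + 18\right) + 36\right) = - 40 \left(\left(-3\right) 27 + 36\right) = - 40 \left(-81 + 36\right) = \left(-40\right) \left(-45\right) = 1800$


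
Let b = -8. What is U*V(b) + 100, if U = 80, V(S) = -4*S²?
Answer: -20380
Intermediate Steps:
U*V(b) + 100 = 80*(-4*(-8)²) + 100 = 80*(-4*64) + 100 = 80*(-256) + 100 = -20480 + 100 = -20380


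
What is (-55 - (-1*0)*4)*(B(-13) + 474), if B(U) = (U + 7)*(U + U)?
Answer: -34650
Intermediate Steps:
B(U) = 2*U*(7 + U) (B(U) = (7 + U)*(2*U) = 2*U*(7 + U))
(-55 - (-1*0)*4)*(B(-13) + 474) = (-55 - (-1*0)*4)*(2*(-13)*(7 - 13) + 474) = (-55 - 0*4)*(2*(-13)*(-6) + 474) = (-55 - 1*0)*(156 + 474) = (-55 + 0)*630 = -55*630 = -34650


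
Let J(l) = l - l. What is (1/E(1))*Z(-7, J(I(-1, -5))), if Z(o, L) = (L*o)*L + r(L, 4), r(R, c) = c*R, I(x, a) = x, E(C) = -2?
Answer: 0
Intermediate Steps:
r(R, c) = R*c
J(l) = 0
Z(o, L) = 4*L + o*L² (Z(o, L) = (L*o)*L + L*4 = o*L² + 4*L = 4*L + o*L²)
(1/E(1))*Z(-7, J(I(-1, -5))) = (1/(-2))*(0*(4 + 0*(-7))) = (1*(-½))*(0*(4 + 0)) = -0*4 = -½*0 = 0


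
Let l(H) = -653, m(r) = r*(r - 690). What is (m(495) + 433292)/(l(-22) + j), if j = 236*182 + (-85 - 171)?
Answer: 336767/42043 ≈ 8.0101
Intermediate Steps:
m(r) = r*(-690 + r)
j = 42696 (j = 42952 - 256 = 42696)
(m(495) + 433292)/(l(-22) + j) = (495*(-690 + 495) + 433292)/(-653 + 42696) = (495*(-195) + 433292)/42043 = (-96525 + 433292)*(1/42043) = 336767*(1/42043) = 336767/42043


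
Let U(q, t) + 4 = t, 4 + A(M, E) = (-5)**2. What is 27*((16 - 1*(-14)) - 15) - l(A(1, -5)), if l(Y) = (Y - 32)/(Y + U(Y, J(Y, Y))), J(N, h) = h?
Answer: 15401/38 ≈ 405.29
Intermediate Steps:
A(M, E) = 21 (A(M, E) = -4 + (-5)**2 = -4 + 25 = 21)
U(q, t) = -4 + t
l(Y) = (-32 + Y)/(-4 + 2*Y) (l(Y) = (Y - 32)/(Y + (-4 + Y)) = (-32 + Y)/(-4 + 2*Y))
27*((16 - 1*(-14)) - 15) - l(A(1, -5)) = 27*((16 - 1*(-14)) - 15) - (-32 + 21)/(2*(-2 + 21)) = 27*((16 + 14) - 15) - (-11)/(2*19) = 27*(30 - 15) - (-11)/(2*19) = 27*15 - 1*(-11/38) = 405 + 11/38 = 15401/38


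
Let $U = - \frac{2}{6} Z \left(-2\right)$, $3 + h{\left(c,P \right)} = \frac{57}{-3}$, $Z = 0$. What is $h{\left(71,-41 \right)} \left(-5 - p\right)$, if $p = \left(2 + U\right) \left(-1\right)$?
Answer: $66$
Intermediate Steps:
$h{\left(c,P \right)} = -22$ ($h{\left(c,P \right)} = -3 + \frac{57}{-3} = -3 + 57 \left(- \frac{1}{3}\right) = -3 - 19 = -22$)
$U = 0$ ($U = - \frac{2}{6} \cdot 0 \left(-2\right) = \left(-2\right) \frac{1}{6} \cdot 0 \left(-2\right) = \left(- \frac{1}{3}\right) 0 \left(-2\right) = 0 \left(-2\right) = 0$)
$p = -2$ ($p = \left(2 + 0\right) \left(-1\right) = 2 \left(-1\right) = -2$)
$h{\left(71,-41 \right)} \left(-5 - p\right) = - 22 \left(-5 - -2\right) = - 22 \left(-5 + 2\right) = \left(-22\right) \left(-3\right) = 66$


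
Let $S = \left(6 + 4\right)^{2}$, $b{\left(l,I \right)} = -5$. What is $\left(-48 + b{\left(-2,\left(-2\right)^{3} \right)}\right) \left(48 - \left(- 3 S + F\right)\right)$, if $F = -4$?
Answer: $-18656$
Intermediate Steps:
$S = 100$ ($S = 10^{2} = 100$)
$\left(-48 + b{\left(-2,\left(-2\right)^{3} \right)}\right) \left(48 - \left(- 3 S + F\right)\right) = \left(-48 - 5\right) \left(48 - \left(\left(-3\right) 100 - 4\right)\right) = - 53 \left(48 - \left(-300 - 4\right)\right) = - 53 \left(48 - -304\right) = - 53 \left(48 + 304\right) = \left(-53\right) 352 = -18656$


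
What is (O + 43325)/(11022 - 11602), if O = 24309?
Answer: -33817/290 ≈ -116.61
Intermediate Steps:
(O + 43325)/(11022 - 11602) = (24309 + 43325)/(11022 - 11602) = 67634/(-580) = 67634*(-1/580) = -33817/290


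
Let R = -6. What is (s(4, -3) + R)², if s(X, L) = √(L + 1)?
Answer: (6 - I*√2)² ≈ 34.0 - 16.971*I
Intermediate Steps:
s(X, L) = √(1 + L)
(s(4, -3) + R)² = (√(1 - 3) - 6)² = (√(-2) - 6)² = (I*√2 - 6)² = (-6 + I*√2)²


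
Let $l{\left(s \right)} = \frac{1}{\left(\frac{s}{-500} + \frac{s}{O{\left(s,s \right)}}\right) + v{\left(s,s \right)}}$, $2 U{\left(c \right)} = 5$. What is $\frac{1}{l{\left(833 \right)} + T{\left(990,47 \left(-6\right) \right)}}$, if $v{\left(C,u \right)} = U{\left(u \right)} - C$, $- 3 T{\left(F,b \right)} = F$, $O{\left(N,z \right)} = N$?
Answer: $- \frac{415583}{137142890} \approx -0.0030303$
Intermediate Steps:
$U{\left(c \right)} = \frac{5}{2}$ ($U{\left(c \right)} = \frac{1}{2} \cdot 5 = \frac{5}{2}$)
$T{\left(F,b \right)} = - \frac{F}{3}$
$v{\left(C,u \right)} = \frac{5}{2} - C$
$l{\left(s \right)} = \frac{1}{\frac{7}{2} - \frac{501 s}{500}}$ ($l{\left(s \right)} = \frac{1}{\left(\frac{s}{-500} + \frac{s}{s}\right) - \left(- \frac{5}{2} + s\right)} = \frac{1}{\left(s \left(- \frac{1}{500}\right) + 1\right) - \left(- \frac{5}{2} + s\right)} = \frac{1}{\left(- \frac{s}{500} + 1\right) - \left(- \frac{5}{2} + s\right)} = \frac{1}{\left(1 - \frac{s}{500}\right) - \left(- \frac{5}{2} + s\right)} = \frac{1}{\frac{7}{2} - \frac{501 s}{500}}$)
$\frac{1}{l{\left(833 \right)} + T{\left(990,47 \left(-6\right) \right)}} = \frac{1}{- \frac{500}{-1750 + 501 \cdot 833} - 330} = \frac{1}{- \frac{500}{-1750 + 417333} - 330} = \frac{1}{- \frac{500}{415583} - 330} = \frac{1}{- \frac{137142890}{415583}} = - \frac{415583}{137142890}$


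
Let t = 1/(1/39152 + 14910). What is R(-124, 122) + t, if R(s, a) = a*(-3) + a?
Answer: -142436503172/583756321 ≈ -244.00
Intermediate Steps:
R(s, a) = -2*a (R(s, a) = -3*a + a = -2*a)
t = 39152/583756321 (t = 1/(1/39152 + 14910) = 1/(583756321/39152) = 39152/583756321 ≈ 6.7069e-5)
R(-124, 122) + t = -2*122 + 39152/583756321 = -244 + 39152/583756321 = -142436503172/583756321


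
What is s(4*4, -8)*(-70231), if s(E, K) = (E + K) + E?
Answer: -1685544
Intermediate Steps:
s(E, K) = K + 2*E
s(4*4, -8)*(-70231) = (-8 + 2*(4*4))*(-70231) = (-8 + 2*16)*(-70231) = (-8 + 32)*(-70231) = 24*(-70231) = -1685544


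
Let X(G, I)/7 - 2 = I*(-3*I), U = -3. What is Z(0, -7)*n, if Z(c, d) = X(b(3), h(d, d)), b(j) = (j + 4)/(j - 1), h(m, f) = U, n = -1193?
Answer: 208775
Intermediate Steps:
h(m, f) = -3
b(j) = (4 + j)/(-1 + j)
X(G, I) = 14 - 21*I² (X(G, I) = 14 + 7*(I*(-3*I)) = 14 + 7*(-3*I²) = 14 - 21*I²)
Z(c, d) = -175 (Z(c, d) = 14 - 21*(-3)² = 14 - 21*9 = 14 - 189 = -175)
Z(0, -7)*n = -175*(-1193) = 208775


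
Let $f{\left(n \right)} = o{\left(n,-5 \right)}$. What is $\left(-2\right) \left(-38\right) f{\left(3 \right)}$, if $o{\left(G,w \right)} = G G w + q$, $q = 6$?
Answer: $-2964$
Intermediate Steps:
$o{\left(G,w \right)} = 6 + w G^{2}$ ($o{\left(G,w \right)} = G G w + 6 = G^{2} w + 6 = w G^{2} + 6 = 6 + w G^{2}$)
$f{\left(n \right)} = 6 - 5 n^{2}$
$\left(-2\right) \left(-38\right) f{\left(3 \right)} = \left(-2\right) \left(-38\right) \left(6 - 5 \cdot 3^{2}\right) = 76 \left(6 - 45\right) = 76 \left(-39\right) = -2964$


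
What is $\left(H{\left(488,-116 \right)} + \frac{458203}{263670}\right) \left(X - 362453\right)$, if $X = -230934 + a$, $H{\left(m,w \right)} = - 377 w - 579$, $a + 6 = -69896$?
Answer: $- \frac{858721886213}{30} \approx -2.8624 \cdot 10^{10}$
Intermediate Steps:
$a = -69902$ ($a = -6 - 69896 = -69902$)
$H{\left(m,w \right)} = -579 - 377 w$
$X = -300836$ ($X = -230934 - 69902 = -300836$)
$\left(H{\left(488,-116 \right)} + \frac{458203}{263670}\right) \left(X - 362453\right) = \left(\left(-579 - -43732\right) + \frac{458203}{263670}\right) \left(-300836 - 362453\right) = \left(\left(-579 + 43732\right) + 458203 \cdot \frac{1}{263670}\right) \left(-663289\right) = \left(43153 + \frac{9749}{5610}\right) \left(-663289\right) = \frac{242098079}{5610} \left(-663289\right) = - \frac{858721886213}{30}$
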